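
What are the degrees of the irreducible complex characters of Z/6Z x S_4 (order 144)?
Dimensions: 1, 1, 1, 1, 1, 1, 1, 1, 1, 1, 1, 1, 2, 2, 2, 2, 2, 2, 3, 3, 3, 3, 3, 3, 3, 3, 3, 3, 3, 3

Justification: There are 30 irreducibles (= number of conjugacy classes). Their dimensions d_i satisfy sum d_i^2 = |G| = 144: 1 + 1 + 1 + 1 + 1 + 1 + 1 + 1 + 1 + 1 + 1 + 1 + 4 + 4 + 4 + 4 + 4 + 4 + 9 + 9 + 9 + 9 + 9 + 9 + 9 + 9 + 9 + 9 + 9 + 9 = 144. (For the product with Z/6Z: each of the 6 1-dim characters of Z/6Z tensors with each irrep of S_4, giving 6 copies of each S_4-dimension.)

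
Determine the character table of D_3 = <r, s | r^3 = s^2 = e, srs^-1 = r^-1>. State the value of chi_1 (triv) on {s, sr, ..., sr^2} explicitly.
Conjugacy classes: {e} of size 1, {r^1, r^2} of size 2, {s, sr, ..., sr^2} of size 3.
Character table:
  irrep \ class              {e} (size 1)  {r^1, r^2} (size 2)  {s, sr, ..., sr^2} (size 3)
  chi_1 (triv)               1             1                    1                          
  chi_2 (sign: r->1, s->-1)  1             1                    -1                         
  chi_3 (2d, j=1)            2             -1                   0                          

Spot check: chi_1 (triv) on {s, sr, ..., sr^2} = 1.

Solution. D_3 has order 2*3 = 6 with 3 conjugacy classes, hence 3 irreducibles. Sum of squared dims 1 + 1 + 4 = 6 = |G|. Linear characters come from the abelianisation; the 2-dimensional irreps have character r^k -> 2*cos(2*pi*j*k/3), reflections -> 0.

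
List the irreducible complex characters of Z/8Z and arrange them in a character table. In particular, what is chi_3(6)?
Character table of Z/8Z (irreps indexed chi_0,...,chi_7 with chi_k(m) = zeta_8^(k*m), zeta_8 = exp(2*pi*i/8)):
  irrep \ class  {0} (size 1)  {1} (size 1)    {2} (size 1)  {3} (size 1)    {4} (size 1)  {5} (size 1)    {6} (size 1)  {7} (size 1)  
  chi_0          1             1               1             1               1             1               1             1             
  chi_1          1             exp(I*pi/4)     I             exp(3*I*pi/4)   -1            exp(-3*I*pi/4)  -I            exp(-I*pi/4)  
  chi_2          1             I               -1            -I              1             I               -1            -I            
  chi_3          1             exp(3*I*pi/4)   -I            exp(I*pi/4)     -1            exp(-I*pi/4)    I             exp(-3*I*pi/4)
  chi_4          1             -1              1             -1              1             -1              1             -1            
  chi_5          1             exp(-3*I*pi/4)  I             exp(-I*pi/4)    -1            exp(I*pi/4)     -I            exp(3*I*pi/4) 
  chi_6          1             -I              -1            I               1             -I              -1            I             
  chi_7          1             exp(-I*pi/4)    -I            exp(-3*I*pi/4)  -1            exp(3*I*pi/4)   I             exp(I*pi/4)   

Spot check: chi_3(6) = zeta_8^(3*6) = zeta_8^18 = I.

Explanation: Z/8Z is abelian, so all 8 irreducible complex representations are 1-dimensional. They are given by chi_k(m) = zeta_8^(k*m) for k = 0,...,7. Row orthogonality: sum_m chi_k(m) conj(chi_l(m)) = 8 * [k = l].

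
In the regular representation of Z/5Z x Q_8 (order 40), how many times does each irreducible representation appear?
Each irreducible V_i of dimension d_i appears with multiplicity d_i, i.e. rho_reg = (direct sum over all irreducibles V_i) d_i V_i. The irreducible dimensions for Z/5Z x Q_8 are 1, 1, 1, 1, 1, 1, 1, 1, 1, 1, 1, 1, 1, 1, 1, 1, 1, 1, 1, 1, 2, 2, 2, 2, 2: 20 irreducibles of dimension 1, each with multiplicity 1; 5 irreducibles of dimension 2, each with multiplicity 2. Total dimension 20*1*1 + 5*2*2 = 40 = |G|.

Why: General theorem: in the regular representation of a finite group G, each irreducible appears with multiplicity equal to its dimension. Check: dim(rho_reg) = sum d_i^2 = 1 + 1 + 1 + 1 + 1 + 1 + 1 + 1 + 1 + 1 + 1 + 1 + 1 + 1 + 1 + 1 + 1 + 1 + 1 + 1 + 4 + 4 + 4 + 4 + 4 = 40 = |G|.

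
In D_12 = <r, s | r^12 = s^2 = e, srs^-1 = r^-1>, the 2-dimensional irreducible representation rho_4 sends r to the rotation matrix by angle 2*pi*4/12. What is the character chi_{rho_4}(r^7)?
chi_{rho_4}(r^7) = 2*cos(2*pi*4*7/12) = -1

Explanation: rho_4(r^7) is rotation by angle 2*pi*4*7/12, whose trace is 2*cos(2*pi*4*7/12) = -1.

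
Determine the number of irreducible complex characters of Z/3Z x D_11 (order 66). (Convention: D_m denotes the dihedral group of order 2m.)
21

Proof sketch: The number of irreducible complex representations of a finite group equals its number of conjugacy classes. For a direct product, #classes(G x H) = #classes(G) * #classes(H). Z/3Z has 3 classes (abelian), D_11 has 7 classes, so 3 * 7 = 21, so Z/3Z x D_11 (order 66) has exactly 21 irreducible complex representations.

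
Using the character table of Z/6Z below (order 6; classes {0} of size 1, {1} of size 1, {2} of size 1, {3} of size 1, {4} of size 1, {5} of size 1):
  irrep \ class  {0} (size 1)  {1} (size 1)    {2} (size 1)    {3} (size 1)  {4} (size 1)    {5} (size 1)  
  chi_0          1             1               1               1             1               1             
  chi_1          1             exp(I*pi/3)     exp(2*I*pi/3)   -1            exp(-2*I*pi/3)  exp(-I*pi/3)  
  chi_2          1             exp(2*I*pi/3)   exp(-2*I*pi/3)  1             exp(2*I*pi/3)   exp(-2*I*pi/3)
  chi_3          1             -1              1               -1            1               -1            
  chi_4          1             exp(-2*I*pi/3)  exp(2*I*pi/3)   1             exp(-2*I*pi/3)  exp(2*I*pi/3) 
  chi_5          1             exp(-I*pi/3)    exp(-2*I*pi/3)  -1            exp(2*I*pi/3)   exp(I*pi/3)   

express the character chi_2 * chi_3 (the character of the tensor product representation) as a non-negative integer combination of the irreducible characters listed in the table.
chi_2 tensor chi_3 = chi_5 (all other irreducibles have multiplicity 0).

Reasoning: The character of a tensor product is the pointwise product (chi_2 * chi_3)(C) = chi_2(C) * chi_3(C):
  {0}: (1)*(1), {1}: (exp(2*I*pi/3))*(-1), {2}: (exp(-2*I*pi/3))*(1), {3}: (1)*(-1), {4}: (exp(2*I*pi/3))*(1), {5}: (exp(-2*I*pi/3))*(-1)
so (chi_2 * chi_3) takes values
  {0} -> 1, {1} -> -exp(2*I*pi/3), {2} -> exp(-2*I*pi/3), {3} -> -1, {4} -> exp(2*I*pi/3), {5} -> -exp(-2*I*pi/3).
Now take the inner product of this character with each irreducible chi from the table, <chi_2*chi_3, chi> = (1/6) sum_C |C| (chi_2*chi_3)(C) conj(chi(C)):
  <chi_2*chi_3, chi_0> = (1/6)[1*(1)*conj(1) + 1*(-exp(2*I*pi/3))*conj(1) + 1*(exp(-2*I*pi/3))*conj(1) + 1*(-1)*conj(1) + 1*(exp(2*I*pi/3))*conj(1) + 1*(-exp(-2*I*pi/3))*conj(1)]
      = (1/6)[(1) + (-exp(2*I*pi/3)) + (exp(-2*I*pi/3)) + (-1) + (exp(2*I*pi/3)) + (-exp(-2*I*pi/3))] = 0/6 = 0
  <chi_2*chi_3, chi_1> = (1/6)[1*(1)*conj(1) + 1*(-exp(2*I*pi/3))*conj(exp(I*pi/3)) + 1*(exp(-2*I*pi/3))*conj(exp(2*I*pi/3)) + 1*(-1)*conj(-1) + 1*(exp(2*I*pi/3))*conj(exp(-2*I*pi/3)) + 1*(-exp(-2*I*pi/3))*conj(exp(-I*pi/3))]
      = (1/6)[(1) + (-exp(I*pi/3)) + (exp(2*I*pi/3)) + (1) + (exp(-2*I*pi/3)) + (-exp(-I*pi/3))] = 0/6 = 0
  <chi_2*chi_3, chi_2> = (1/6)[1*(1)*conj(1) + 1*(-exp(2*I*pi/3))*conj(exp(2*I*pi/3)) + 1*(exp(-2*I*pi/3))*conj(exp(-2*I*pi/3)) + 1*(-1)*conj(1) + 1*(exp(2*I*pi/3))*conj(exp(2*I*pi/3)) + 1*(-exp(-2*I*pi/3))*conj(exp(-2*I*pi/3))]
      = (1/6)[(1) + (-1) + (1) + (-1) + (1) + (-1)] = 0/6 = 0
  <chi_2*chi_3, chi_3> = (1/6)[1*(1)*conj(1) + 1*(-exp(2*I*pi/3))*conj(-1) + 1*(exp(-2*I*pi/3))*conj(1) + 1*(-1)*conj(-1) + 1*(exp(2*I*pi/3))*conj(1) + 1*(-exp(-2*I*pi/3))*conj(-1)]
      = (1/6)[(1) + (exp(2*I*pi/3)) + (exp(-2*I*pi/3)) + (1) + (exp(2*I*pi/3)) + (exp(-2*I*pi/3))] = 0/6 = 0
  <chi_2*chi_3, chi_4> = (1/6)[1*(1)*conj(1) + 1*(-exp(2*I*pi/3))*conj(exp(-2*I*pi/3)) + 1*(exp(-2*I*pi/3))*conj(exp(2*I*pi/3)) + 1*(-1)*conj(1) + 1*(exp(2*I*pi/3))*conj(exp(-2*I*pi/3)) + 1*(-exp(-2*I*pi/3))*conj(exp(2*I*pi/3))]
      = (1/6)[(1) + (-exp(-2*I*pi/3)) + (exp(2*I*pi/3)) + (-1) + (exp(-2*I*pi/3)) + (-exp(2*I*pi/3))] = 0/6 = 0
  <chi_2*chi_3, chi_5> = (1/6)[1*(1)*conj(1) + 1*(-exp(2*I*pi/3))*conj(exp(-I*pi/3)) + 1*(exp(-2*I*pi/3))*conj(exp(-2*I*pi/3)) + 1*(-1)*conj(-1) + 1*(exp(2*I*pi/3))*conj(exp(2*I*pi/3)) + 1*(-exp(-2*I*pi/3))*conj(exp(I*pi/3))]
      = (1/6)[(1) + (1) + (1) + (1) + (1) + (1)] = 6/6 = 1
(Exp terms are combined using exp(i*s)*conj(exp(i*t)) = exp(i*(s-t)), and sums of them are collapsed using the identity that for every m > 1 the m distinct m-th roots of unity sum to 0, e.g. 1 + exp(2*I*pi/3) + exp(-2*I*pi/3) = 0.)
Hence the multiplicities are chi_5: 1. Dimension check: dim(chi_2)*dim(chi_3) = 1*1 = 1 and sum (mult * dim) = 1*1 = 1.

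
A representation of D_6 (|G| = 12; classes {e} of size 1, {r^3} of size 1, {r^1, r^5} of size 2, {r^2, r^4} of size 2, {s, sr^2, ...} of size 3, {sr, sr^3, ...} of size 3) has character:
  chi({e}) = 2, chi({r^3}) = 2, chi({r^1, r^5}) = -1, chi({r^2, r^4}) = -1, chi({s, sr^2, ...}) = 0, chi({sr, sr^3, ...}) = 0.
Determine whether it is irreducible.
Irreducible: <chi, chi> = 1.

Why: <chi, chi> = (1/|G|) sum_C |C| * |chi(C)|^2 = (1/12)[1*|2|^2 + 1*|2|^2 + 2*|-1|^2 + 2*|-1|^2 + 3*|0|^2 + 3*|0|^2]
  = (1/12)[(4) + (4) + (2) + (2) + (0) + (0)] = 12/12 = 1.
A character is irreducible iff <chi, chi> = 1, so this representation is irreducible.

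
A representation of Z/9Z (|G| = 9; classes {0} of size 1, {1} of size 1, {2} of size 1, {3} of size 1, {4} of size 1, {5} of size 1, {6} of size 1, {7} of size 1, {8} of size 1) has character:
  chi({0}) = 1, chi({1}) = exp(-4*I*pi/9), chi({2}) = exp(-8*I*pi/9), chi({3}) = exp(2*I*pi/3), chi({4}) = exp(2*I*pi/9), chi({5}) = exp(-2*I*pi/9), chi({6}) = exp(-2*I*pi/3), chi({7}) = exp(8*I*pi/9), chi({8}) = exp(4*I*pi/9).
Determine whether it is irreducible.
Irreducible: <chi, chi> = 1.

Why: <chi, chi> = (1/|G|) sum_C |C| * |chi(C)|^2 = (1/9)[1*|1|^2 + 1*|exp(-4*I*pi/9)|^2 + 1*|exp(-8*I*pi/9)|^2 + 1*|exp(2*I*pi/3)|^2 + 1*|exp(2*I*pi/9)|^2 + 1*|exp(-2*I*pi/9)|^2 + 1*|exp(-2*I*pi/3)|^2 + 1*|exp(8*I*pi/9)|^2 + 1*|exp(4*I*pi/9)|^2]
  = (1/9)[(1) + (1) + (1) + (1) + (1) + (1) + (1) + (1) + (1)] = 9/9 = 1.
(Exp terms are combined using exp(i*s)*conj(exp(i*t)) = exp(i*(s-t)), and sums of them are collapsed using the identity that for every m > 1 the m distinct m-th roots of unity sum to 0, e.g. 1 + exp(2*I*pi/3) + exp(-2*I*pi/3) = 0.)
A character is irreducible iff <chi, chi> = 1, so this representation is irreducible.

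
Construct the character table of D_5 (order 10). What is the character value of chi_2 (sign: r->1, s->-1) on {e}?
Conjugacy classes: {e} of size 1, {r^1, r^4} of size 2, {r^2, r^3} of size 2, {s, sr, ..., sr^4} of size 5.
Character table:
  irrep \ class              {e} (size 1)  {r^1, r^4} (size 2)  {r^2, r^3} (size 2)  {s, sr, ..., sr^4} (size 5)
  chi_1 (triv)               1             1                    1                    1                          
  chi_2 (sign: r->1, s->-1)  1             1                    1                    -1                         
  chi_3 (2d, j=1)            2             -1/2 + sqrt(5)/2     -sqrt(5)/2 - 1/2     0                          
  chi_4 (2d, j=2)            2             -sqrt(5)/2 - 1/2     -1/2 + sqrt(5)/2     0                          

Spot check: chi_2 (sign: r->1, s->-1) on {e} = 1.

Derivation: D_5 has order 2*5 = 10 with 4 conjugacy classes, hence 4 irreducibles. Sum of squared dims 1 + 1 + 4 + 4 = 10 = |G|. Linear characters come from the abelianisation; the 2-dimensional irreps have character r^k -> 2*cos(2*pi*j*k/5), reflections -> 0.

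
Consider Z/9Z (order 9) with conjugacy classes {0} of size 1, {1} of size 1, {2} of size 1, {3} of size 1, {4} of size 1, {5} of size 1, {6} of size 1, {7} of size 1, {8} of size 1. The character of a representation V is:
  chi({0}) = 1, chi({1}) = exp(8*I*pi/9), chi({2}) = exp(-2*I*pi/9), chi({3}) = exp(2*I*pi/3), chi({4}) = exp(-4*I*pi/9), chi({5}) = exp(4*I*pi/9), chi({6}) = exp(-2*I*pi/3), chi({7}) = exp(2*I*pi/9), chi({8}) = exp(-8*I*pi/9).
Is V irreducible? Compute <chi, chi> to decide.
Irreducible: <chi, chi> = 1.

Derivation: <chi, chi> = (1/|G|) sum_C |C| * |chi(C)|^2 = (1/9)[1*|1|^2 + 1*|exp(8*I*pi/9)|^2 + 1*|exp(-2*I*pi/9)|^2 + 1*|exp(2*I*pi/3)|^2 + 1*|exp(-4*I*pi/9)|^2 + 1*|exp(4*I*pi/9)|^2 + 1*|exp(-2*I*pi/3)|^2 + 1*|exp(2*I*pi/9)|^2 + 1*|exp(-8*I*pi/9)|^2]
  = (1/9)[(1) + (1) + (1) + (1) + (1) + (1) + (1) + (1) + (1)] = 9/9 = 1.
(Exp terms are combined using exp(i*s)*conj(exp(i*t)) = exp(i*(s-t)), and sums of them are collapsed using the identity that for every m > 1 the m distinct m-th roots of unity sum to 0, e.g. 1 + exp(2*I*pi/3) + exp(-2*I*pi/3) = 0.)
A character is irreducible iff <chi, chi> = 1, so this representation is irreducible.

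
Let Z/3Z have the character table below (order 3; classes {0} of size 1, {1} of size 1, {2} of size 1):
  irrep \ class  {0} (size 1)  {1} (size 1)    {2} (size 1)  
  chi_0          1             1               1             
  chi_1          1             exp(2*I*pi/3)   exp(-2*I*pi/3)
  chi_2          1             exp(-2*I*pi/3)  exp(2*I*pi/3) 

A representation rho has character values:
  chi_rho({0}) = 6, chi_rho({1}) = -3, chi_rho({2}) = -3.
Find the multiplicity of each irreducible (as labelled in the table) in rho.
Multiplicities: chi_0: 0, chi_1: 3, chi_2: 3.

Argument: Use <chi_rho, chi> = (1/|G|) sum_C |C| * chi_rho(C) * conj(chi(C)) with |G| = 3 for each irreducible chi in the table:
  <chi_rho, chi_0> = (1/3)[1*(6)*conj(1) + 1*(-3)*conj(1) + 1*(-3)*conj(1)]
      = (1/3)[(6) + (-3) + (-3)] = 0/3 = 0
  <chi_rho, chi_1> = (1/3)[1*(6)*conj(1) + 1*(-3)*conj(exp(2*I*pi/3)) + 1*(-3)*conj(exp(-2*I*pi/3))]
      = (1/3)[(6) + (3 + 3*exp(2*I*pi/3)) + (3 + 3*exp(-2*I*pi/3))] = 9/3 = 3
  <chi_rho, chi_2> = (1/3)[1*(6)*conj(1) + 1*(-3)*conj(exp(-2*I*pi/3)) + 1*(-3)*conj(exp(2*I*pi/3))]
      = (1/3)[(6) + (3 + 3*exp(-2*I*pi/3)) + (3 + 3*exp(2*I*pi/3))] = 9/3 = 3
(Exp terms are combined using exp(i*s)*conj(exp(i*t)) = exp(i*(s-t)), and sums of them are collapsed using the identity that for every m > 1 the m distinct m-th roots of unity sum to 0, e.g. 1 + exp(2*I*pi/3) + exp(-2*I*pi/3) = 0.)
Dimension check: dim(rho) = sum (mult * dim) = 0*1 + 3*1 + 3*1 = 6 = chi_rho(e) = 6.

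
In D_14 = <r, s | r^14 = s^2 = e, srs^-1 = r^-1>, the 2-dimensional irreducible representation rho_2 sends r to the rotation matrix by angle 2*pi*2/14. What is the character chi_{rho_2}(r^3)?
chi_{rho_2}(r^3) = 2*cos(2*pi*2*3/14) = -2*cos(pi/7)

Solution. rho_2(r^3) is rotation by angle 2*pi*2*3/14, whose trace is 2*cos(2*pi*2*3/14) = -2*cos(pi/7).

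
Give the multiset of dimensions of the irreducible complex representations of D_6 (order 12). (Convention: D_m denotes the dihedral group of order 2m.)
Dimensions: 1, 1, 1, 1, 2, 2

Why: There are 6 irreducibles (= number of conjugacy classes). Their dimensions d_i satisfy sum d_i^2 = |G| = 12: 1 + 1 + 1 + 1 + 4 + 4 = 12.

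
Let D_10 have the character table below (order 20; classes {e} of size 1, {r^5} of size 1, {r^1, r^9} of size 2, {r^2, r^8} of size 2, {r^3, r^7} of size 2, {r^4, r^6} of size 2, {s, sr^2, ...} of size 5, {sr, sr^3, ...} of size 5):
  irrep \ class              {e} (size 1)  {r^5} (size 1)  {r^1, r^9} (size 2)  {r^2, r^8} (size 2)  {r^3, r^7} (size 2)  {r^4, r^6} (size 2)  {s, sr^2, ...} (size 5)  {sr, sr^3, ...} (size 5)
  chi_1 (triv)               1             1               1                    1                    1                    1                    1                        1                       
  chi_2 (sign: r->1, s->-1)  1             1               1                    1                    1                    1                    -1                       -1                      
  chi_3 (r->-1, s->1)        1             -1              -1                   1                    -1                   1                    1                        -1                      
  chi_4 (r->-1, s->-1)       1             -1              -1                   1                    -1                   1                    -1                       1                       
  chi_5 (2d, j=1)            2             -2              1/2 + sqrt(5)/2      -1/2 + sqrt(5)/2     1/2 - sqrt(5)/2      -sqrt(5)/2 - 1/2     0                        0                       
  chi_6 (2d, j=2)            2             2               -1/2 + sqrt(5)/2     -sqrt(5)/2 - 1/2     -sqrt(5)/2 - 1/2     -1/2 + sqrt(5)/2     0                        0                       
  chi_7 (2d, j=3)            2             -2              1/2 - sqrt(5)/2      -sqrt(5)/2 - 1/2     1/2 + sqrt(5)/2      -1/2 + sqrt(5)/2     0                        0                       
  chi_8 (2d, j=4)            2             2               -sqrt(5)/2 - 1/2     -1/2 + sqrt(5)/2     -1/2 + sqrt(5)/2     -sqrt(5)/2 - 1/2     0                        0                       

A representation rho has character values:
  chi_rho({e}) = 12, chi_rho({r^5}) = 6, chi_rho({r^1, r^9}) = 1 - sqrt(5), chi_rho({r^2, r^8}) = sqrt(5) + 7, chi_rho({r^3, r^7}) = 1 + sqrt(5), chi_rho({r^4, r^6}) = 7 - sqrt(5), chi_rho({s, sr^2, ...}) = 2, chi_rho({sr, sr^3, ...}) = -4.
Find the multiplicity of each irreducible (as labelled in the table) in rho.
Multiplicities: chi_1: 2, chi_2: 3, chi_3: 3, chi_4: 0, chi_5: 0, chi_6: 0, chi_7: 0, chi_8: 2.

Reasoning: Use <chi_rho, chi> = (1/|G|) sum_C |C| * chi_rho(C) * conj(chi(C)) with |G| = 20 for each irreducible chi in the table:
  <chi_rho, chi_1> = (1/20)[1*(12)*conj(1) + 1*(6)*conj(1) + 2*(1 - sqrt(5))*conj(1) + 2*(sqrt(5) + 7)*conj(1) + 2*(1 + sqrt(5))*conj(1) + 2*(7 - sqrt(5))*conj(1) + 5*(2)*conj(1) + 5*(-4)*conj(1)]
      = (1/20)[(12) + (6) + (2 - 2*sqrt(5)) + (2*sqrt(5) + 14) + (2 + 2*sqrt(5)) + (14 - 2*sqrt(5)) + (10) + (-20)] = 40/20 = 2
  <chi_rho, chi_2> = (1/20)[1*(12)*conj(1) + 1*(6)*conj(1) + 2*(1 - sqrt(5))*conj(1) + 2*(sqrt(5) + 7)*conj(1) + 2*(1 + sqrt(5))*conj(1) + 2*(7 - sqrt(5))*conj(1) + 5*(2)*conj(-1) + 5*(-4)*conj(-1)]
      = (1/20)[(12) + (6) + (2 - 2*sqrt(5)) + (2*sqrt(5) + 14) + (2 + 2*sqrt(5)) + (14 - 2*sqrt(5)) + (-10) + (20)] = 60/20 = 3
  <chi_rho, chi_3> = (1/20)[1*(12)*conj(1) + 1*(6)*conj(-1) + 2*(1 - sqrt(5))*conj(-1) + 2*(sqrt(5) + 7)*conj(1) + 2*(1 + sqrt(5))*conj(-1) + 2*(7 - sqrt(5))*conj(1) + 5*(2)*conj(1) + 5*(-4)*conj(-1)]
      = (1/20)[(12) + (-6) + (-2 + 2*sqrt(5)) + (2*sqrt(5) + 14) + (-2*sqrt(5) - 2) + (14 - 2*sqrt(5)) + (10) + (20)] = 60/20 = 3
  <chi_rho, chi_4> = (1/20)[1*(12)*conj(1) + 1*(6)*conj(-1) + 2*(1 - sqrt(5))*conj(-1) + 2*(sqrt(5) + 7)*conj(1) + 2*(1 + sqrt(5))*conj(-1) + 2*(7 - sqrt(5))*conj(1) + 5*(2)*conj(-1) + 5*(-4)*conj(1)]
      = (1/20)[(12) + (-6) + (-2 + 2*sqrt(5)) + (2*sqrt(5) + 14) + (-2*sqrt(5) - 2) + (14 - 2*sqrt(5)) + (-10) + (-20)] = 0/20 = 0
  <chi_rho, chi_5> = (1/20)[1*(12)*conj(2) + 1*(6)*conj(-2) + 2*(1 - sqrt(5))*conj(1/2 + sqrt(5)/2) + 2*(sqrt(5) + 7)*conj(-1/2 + sqrt(5)/2) + 2*(1 + sqrt(5))*conj(1/2 - sqrt(5)/2) + 2*(7 - sqrt(5))*conj(-sqrt(5)/2 - 1/2) + 5*(2)*conj(0) + 5*(-4)*conj(0)]
      = (1/20)[(24) + (-12) + (-4) + (-2 + 6*sqrt(5)) + (-4) + (-6*sqrt(5) - 2) + (0) + (0)] = 0/20 = 0
  <chi_rho, chi_6> = (1/20)[1*(12)*conj(2) + 1*(6)*conj(2) + 2*(1 - sqrt(5))*conj(-1/2 + sqrt(5)/2) + 2*(sqrt(5) + 7)*conj(-sqrt(5)/2 - 1/2) + 2*(1 + sqrt(5))*conj(-sqrt(5)/2 - 1/2) + 2*(7 - sqrt(5))*conj(-1/2 + sqrt(5)/2) + 5*(2)*conj(0) + 5*(-4)*conj(0)]
      = (1/20)[(24) + (12) + (-6 + 2*sqrt(5)) + (-8*sqrt(5) - 12) + (-6 - 2*sqrt(5)) + (-12 + 8*sqrt(5)) + (0) + (0)] = 0/20 = 0
  <chi_rho, chi_7> = (1/20)[1*(12)*conj(2) + 1*(6)*conj(-2) + 2*(1 - sqrt(5))*conj(1/2 - sqrt(5)/2) + 2*(sqrt(5) + 7)*conj(-sqrt(5)/2 - 1/2) + 2*(1 + sqrt(5))*conj(1/2 + sqrt(5)/2) + 2*(7 - sqrt(5))*conj(-1/2 + sqrt(5)/2) + 5*(2)*conj(0) + 5*(-4)*conj(0)]
      = (1/20)[(24) + (-12) + (6 - 2*sqrt(5)) + (-8*sqrt(5) - 12) + (2*sqrt(5) + 6) + (-12 + 8*sqrt(5)) + (0) + (0)] = 0/20 = 0
  <chi_rho, chi_8> = (1/20)[1*(12)*conj(2) + 1*(6)*conj(2) + 2*(1 - sqrt(5))*conj(-sqrt(5)/2 - 1/2) + 2*(sqrt(5) + 7)*conj(-1/2 + sqrt(5)/2) + 2*(1 + sqrt(5))*conj(-1/2 + sqrt(5)/2) + 2*(7 - sqrt(5))*conj(-sqrt(5)/2 - 1/2) + 5*(2)*conj(0) + 5*(-4)*conj(0)]
      = (1/20)[(24) + (12) + (4) + (-2 + 6*sqrt(5)) + (4) + (-6*sqrt(5) - 2) + (0) + (0)] = 40/20 = 2
Dimension check: dim(rho) = sum (mult * dim) = 2*1 + 3*1 + 3*1 + 0*1 + 0*2 + 0*2 + 0*2 + 2*2 = 12 = chi_rho(e) = 12.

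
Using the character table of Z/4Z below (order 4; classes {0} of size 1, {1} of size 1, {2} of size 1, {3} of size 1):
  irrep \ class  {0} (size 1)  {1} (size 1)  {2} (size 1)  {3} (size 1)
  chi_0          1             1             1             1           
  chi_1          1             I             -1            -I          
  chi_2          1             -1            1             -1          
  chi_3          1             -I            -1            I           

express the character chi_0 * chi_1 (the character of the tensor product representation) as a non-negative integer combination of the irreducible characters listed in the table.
chi_0 tensor chi_1 = chi_1 (all other irreducibles have multiplicity 0).

Working: The character of a tensor product is the pointwise product (chi_0 * chi_1)(C) = chi_0(C) * chi_1(C):
  {0}: (1)*(1), {1}: (1)*(I), {2}: (1)*(-1), {3}: (1)*(-I)
so (chi_0 * chi_1) takes values
  {0} -> 1, {1} -> I, {2} -> -1, {3} -> -I.
Now take the inner product of this character with each irreducible chi from the table, <chi_0*chi_1, chi> = (1/4) sum_C |C| (chi_0*chi_1)(C) conj(chi(C)):
  <chi_0*chi_1, chi_0> = (1/4)[1*(1)*conj(1) + 1*(I)*conj(1) + 1*(-1)*conj(1) + 1*(-I)*conj(1)]
      = (1/4)[(1) + (I) + (-1) + (-I)] = 0/4 = 0
  <chi_0*chi_1, chi_1> = (1/4)[1*(1)*conj(1) + 1*(I)*conj(I) + 1*(-1)*conj(-1) + 1*(-I)*conj(-I)]
      = (1/4)[(1) + (1) + (1) + (1)] = 4/4 = 1
  <chi_0*chi_1, chi_2> = (1/4)[1*(1)*conj(1) + 1*(I)*conj(-1) + 1*(-1)*conj(1) + 1*(-I)*conj(-1)]
      = (1/4)[(1) + (-I) + (-1) + (I)] = 0/4 = 0
  <chi_0*chi_1, chi_3> = (1/4)[1*(1)*conj(1) + 1*(I)*conj(-I) + 1*(-1)*conj(-1) + 1*(-I)*conj(I)]
      = (1/4)[(1) + (-1) + (1) + (-1)] = 0/4 = 0
(Exp terms are combined using exp(i*s)*conj(exp(i*t)) = exp(i*(s-t)), and sums of them are collapsed using the identity that for every m > 1 the m distinct m-th roots of unity sum to 0, e.g. 1 + exp(2*I*pi/3) + exp(-2*I*pi/3) = 0.)
Hence the multiplicities are chi_1: 1. Dimension check: dim(chi_0)*dim(chi_1) = 1*1 = 1 and sum (mult * dim) = 1*1 = 1.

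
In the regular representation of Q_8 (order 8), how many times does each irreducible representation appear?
Each irreducible V_i of dimension d_i appears with multiplicity d_i, i.e. rho_reg = (direct sum over all irreducibles V_i) d_i V_i. The irreducible dimensions for Q_8 are 1, 1, 1, 1, 2: 4 irreducibles of dimension 1, each with multiplicity 1; 1 irreducible of dimension 2, with multiplicity 2. Total dimension 4*1*1 + 1*2*2 = 8 = |G|.

Derivation: General theorem: in the regular representation of a finite group G, each irreducible appears with multiplicity equal to its dimension. Check: dim(rho_reg) = sum d_i^2 = 1 + 1 + 1 + 1 + 4 = 8 = |G|.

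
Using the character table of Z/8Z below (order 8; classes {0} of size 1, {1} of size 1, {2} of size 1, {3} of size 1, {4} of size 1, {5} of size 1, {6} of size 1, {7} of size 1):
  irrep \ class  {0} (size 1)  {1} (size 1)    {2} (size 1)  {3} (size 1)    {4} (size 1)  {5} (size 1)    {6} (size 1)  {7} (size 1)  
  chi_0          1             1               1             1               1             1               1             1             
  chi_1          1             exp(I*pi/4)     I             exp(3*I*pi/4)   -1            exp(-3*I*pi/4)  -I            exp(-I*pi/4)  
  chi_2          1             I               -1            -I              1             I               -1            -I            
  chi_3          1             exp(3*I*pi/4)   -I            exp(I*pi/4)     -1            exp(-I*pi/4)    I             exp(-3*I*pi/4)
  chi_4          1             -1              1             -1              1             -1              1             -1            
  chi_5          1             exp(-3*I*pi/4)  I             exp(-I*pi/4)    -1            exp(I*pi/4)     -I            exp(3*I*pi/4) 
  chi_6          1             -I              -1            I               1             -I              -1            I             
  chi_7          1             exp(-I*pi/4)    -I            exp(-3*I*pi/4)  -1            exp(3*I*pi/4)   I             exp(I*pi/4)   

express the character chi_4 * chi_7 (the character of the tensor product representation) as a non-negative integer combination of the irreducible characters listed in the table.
chi_4 tensor chi_7 = chi_3 (all other irreducibles have multiplicity 0).

Justification: The character of a tensor product is the pointwise product (chi_4 * chi_7)(C) = chi_4(C) * chi_7(C):
  {0}: (1)*(1), {1}: (-1)*(exp(-I*pi/4)), {2}: (1)*(-I), {3}: (-1)*(exp(-3*I*pi/4)), {4}: (1)*(-1), {5}: (-1)*(exp(3*I*pi/4)), {6}: (1)*(I), {7}: (-1)*(exp(I*pi/4))
so (chi_4 * chi_7) takes values
  {0} -> 1, {1} -> -exp(-I*pi/4), {2} -> -I, {3} -> -exp(-3*I*pi/4), {4} -> -1, {5} -> -exp(3*I*pi/4), {6} -> I, {7} -> -exp(I*pi/4).
Now take the inner product of this character with each irreducible chi from the table, <chi_4*chi_7, chi> = (1/8) sum_C |C| (chi_4*chi_7)(C) conj(chi(C)):
  <chi_4*chi_7, chi_0> = (1/8)[1*(1)*conj(1) + 1*(-exp(-I*pi/4))*conj(1) + 1*(-I)*conj(1) + 1*(-exp(-3*I*pi/4))*conj(1) + 1*(-1)*conj(1) + 1*(-exp(3*I*pi/4))*conj(1) + 1*(I)*conj(1) + 1*(-exp(I*pi/4))*conj(1)]
      = (1/8)[(1) + (-exp(-I*pi/4)) + (-I) + (-exp(-3*I*pi/4)) + (-1) + (-exp(3*I*pi/4)) + (I) + (-exp(I*pi/4))] = 0/8 = 0
  <chi_4*chi_7, chi_1> = (1/8)[1*(1)*conj(1) + 1*(-exp(-I*pi/4))*conj(exp(I*pi/4)) + 1*(-I)*conj(I) + 1*(-exp(-3*I*pi/4))*conj(exp(3*I*pi/4)) + 1*(-1)*conj(-1) + 1*(-exp(3*I*pi/4))*conj(exp(-3*I*pi/4)) + 1*(I)*conj(-I) + 1*(-exp(I*pi/4))*conj(exp(-I*pi/4))]
      = (1/8)[(1) + (I) + (-1) + (-I) + (1) + (I) + (-1) + (-I)] = 0/8 = 0
  <chi_4*chi_7, chi_2> = (1/8)[1*(1)*conj(1) + 1*(-exp(-I*pi/4))*conj(I) + 1*(-I)*conj(-1) + 1*(-exp(-3*I*pi/4))*conj(-I) + 1*(-1)*conj(1) + 1*(-exp(3*I*pi/4))*conj(I) + 1*(I)*conj(-1) + 1*(-exp(I*pi/4))*conj(-I)]
      = (1/8)[(1) + (exp(I*pi/4)) + (I) + (-exp(-I*pi/4)) + (-1) + (exp(-3*I*pi/4)) + (-I) + (-exp(3*I*pi/4))] = 0/8 = 0
  <chi_4*chi_7, chi_3> = (1/8)[1*(1)*conj(1) + 1*(-exp(-I*pi/4))*conj(exp(3*I*pi/4)) + 1*(-I)*conj(-I) + 1*(-exp(-3*I*pi/4))*conj(exp(I*pi/4)) + 1*(-1)*conj(-1) + 1*(-exp(3*I*pi/4))*conj(exp(-I*pi/4)) + 1*(I)*conj(I) + 1*(-exp(I*pi/4))*conj(exp(-3*I*pi/4))]
      = (1/8)[(1) + (1) + (1) + (1) + (1) + (1) + (1) + (1)] = 8/8 = 1
  <chi_4*chi_7, chi_4> = (1/8)[1*(1)*conj(1) + 1*(-exp(-I*pi/4))*conj(-1) + 1*(-I)*conj(1) + 1*(-exp(-3*I*pi/4))*conj(-1) + 1*(-1)*conj(1) + 1*(-exp(3*I*pi/4))*conj(-1) + 1*(I)*conj(1) + 1*(-exp(I*pi/4))*conj(-1)]
      = (1/8)[(1) + (exp(-I*pi/4)) + (-I) + (exp(-3*I*pi/4)) + (-1) + (exp(3*I*pi/4)) + (I) + (exp(I*pi/4))] = 0/8 = 0
  <chi_4*chi_7, chi_5> = (1/8)[1*(1)*conj(1) + 1*(-exp(-I*pi/4))*conj(exp(-3*I*pi/4)) + 1*(-I)*conj(I) + 1*(-exp(-3*I*pi/4))*conj(exp(-I*pi/4)) + 1*(-1)*conj(-1) + 1*(-exp(3*I*pi/4))*conj(exp(I*pi/4)) + 1*(I)*conj(-I) + 1*(-exp(I*pi/4))*conj(exp(3*I*pi/4))]
      = (1/8)[(1) + (-I) + (-1) + (I) + (1) + (-I) + (-1) + (I)] = 0/8 = 0
  <chi_4*chi_7, chi_6> = (1/8)[1*(1)*conj(1) + 1*(-exp(-I*pi/4))*conj(-I) + 1*(-I)*conj(-1) + 1*(-exp(-3*I*pi/4))*conj(I) + 1*(-1)*conj(1) + 1*(-exp(3*I*pi/4))*conj(-I) + 1*(I)*conj(-1) + 1*(-exp(I*pi/4))*conj(I)]
      = (1/8)[(1) + (-exp(I*pi/4)) + (I) + (exp(-I*pi/4)) + (-1) + (-exp(-3*I*pi/4)) + (-I) + (exp(3*I*pi/4))] = 0/8 = 0
  <chi_4*chi_7, chi_7> = (1/8)[1*(1)*conj(1) + 1*(-exp(-I*pi/4))*conj(exp(-I*pi/4)) + 1*(-I)*conj(-I) + 1*(-exp(-3*I*pi/4))*conj(exp(-3*I*pi/4)) + 1*(-1)*conj(-1) + 1*(-exp(3*I*pi/4))*conj(exp(3*I*pi/4)) + 1*(I)*conj(I) + 1*(-exp(I*pi/4))*conj(exp(I*pi/4))]
      = (1/8)[(1) + (-1) + (1) + (-1) + (1) + (-1) + (1) + (-1)] = 0/8 = 0
(Exp terms are combined using exp(i*s)*conj(exp(i*t)) = exp(i*(s-t)), and sums of them are collapsed using the identity that for every m > 1 the m distinct m-th roots of unity sum to 0, e.g. 1 + exp(2*I*pi/3) + exp(-2*I*pi/3) = 0.)
Hence the multiplicities are chi_3: 1. Dimension check: dim(chi_4)*dim(chi_7) = 1*1 = 1 and sum (mult * dim) = 1*1 = 1.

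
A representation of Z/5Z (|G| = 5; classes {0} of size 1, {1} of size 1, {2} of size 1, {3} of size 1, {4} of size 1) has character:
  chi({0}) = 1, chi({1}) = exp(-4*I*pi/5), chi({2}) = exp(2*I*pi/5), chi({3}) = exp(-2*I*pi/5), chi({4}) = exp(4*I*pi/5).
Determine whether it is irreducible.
Irreducible: <chi, chi> = 1.

Solution. <chi, chi> = (1/|G|) sum_C |C| * |chi(C)|^2 = (1/5)[1*|1|^2 + 1*|exp(-4*I*pi/5)|^2 + 1*|exp(2*I*pi/5)|^2 + 1*|exp(-2*I*pi/5)|^2 + 1*|exp(4*I*pi/5)|^2]
  = (1/5)[(1) + (1) + (1) + (1) + (1)] = 5/5 = 1.
(Exp terms are combined using exp(i*s)*conj(exp(i*t)) = exp(i*(s-t)), and sums of them are collapsed using the identity that for every m > 1 the m distinct m-th roots of unity sum to 0, e.g. 1 + exp(2*I*pi/3) + exp(-2*I*pi/3) = 0.)
A character is irreducible iff <chi, chi> = 1, so this representation is irreducible.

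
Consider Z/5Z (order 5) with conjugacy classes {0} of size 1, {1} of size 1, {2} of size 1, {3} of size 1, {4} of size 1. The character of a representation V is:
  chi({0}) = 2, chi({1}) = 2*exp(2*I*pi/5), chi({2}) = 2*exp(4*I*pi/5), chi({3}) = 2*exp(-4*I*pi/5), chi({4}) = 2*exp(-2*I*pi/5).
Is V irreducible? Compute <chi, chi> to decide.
Not irreducible (reducible): <chi, chi> = 4 > 1.

Argument: <chi, chi> = (1/|G|) sum_C |C| * |chi(C)|^2 = (1/5)[1*|2|^2 + 1*|2*exp(2*I*pi/5)|^2 + 1*|2*exp(4*I*pi/5)|^2 + 1*|2*exp(-4*I*pi/5)|^2 + 1*|2*exp(-2*I*pi/5)|^2]
  = (1/5)[(4) + (4) + (4) + (4) + (4)] = 20/5 = 4.
(Exp terms are combined using exp(i*s)*conj(exp(i*t)) = exp(i*(s-t)), and sums of them are collapsed using the identity that for every m > 1 the m distinct m-th roots of unity sum to 0, e.g. 1 + exp(2*I*pi/3) + exp(-2*I*pi/3) = 0.)
A character is irreducible iff <chi, chi> = 1, so this representation is reducible.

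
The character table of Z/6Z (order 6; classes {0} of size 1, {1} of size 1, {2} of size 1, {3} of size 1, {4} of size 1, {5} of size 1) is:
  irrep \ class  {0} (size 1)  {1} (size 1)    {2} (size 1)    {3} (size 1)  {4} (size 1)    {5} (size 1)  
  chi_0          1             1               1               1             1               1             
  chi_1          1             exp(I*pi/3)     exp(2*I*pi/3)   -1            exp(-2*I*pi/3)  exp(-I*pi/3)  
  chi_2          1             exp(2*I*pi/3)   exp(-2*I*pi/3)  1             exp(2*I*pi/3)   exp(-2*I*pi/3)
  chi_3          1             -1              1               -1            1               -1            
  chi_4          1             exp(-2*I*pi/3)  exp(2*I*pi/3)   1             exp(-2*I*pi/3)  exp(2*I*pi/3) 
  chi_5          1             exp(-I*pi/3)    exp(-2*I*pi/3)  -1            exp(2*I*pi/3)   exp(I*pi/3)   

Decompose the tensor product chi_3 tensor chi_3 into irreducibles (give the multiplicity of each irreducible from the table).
chi_3 tensor chi_3 = chi_0 (all other irreducibles have multiplicity 0).

Argument: The character of a tensor product is the pointwise product (chi_3 * chi_3)(C) = chi_3(C) * chi_3(C):
  {0}: (1)*(1), {1}: (-1)*(-1), {2}: (1)*(1), {3}: (-1)*(-1), {4}: (1)*(1), {5}: (-1)*(-1)
so (chi_3 * chi_3) takes values
  {0} -> 1, {1} -> 1, {2} -> 1, {3} -> 1, {4} -> 1, {5} -> 1.
Now take the inner product of this character with each irreducible chi from the table, <chi_3*chi_3, chi> = (1/6) sum_C |C| (chi_3*chi_3)(C) conj(chi(C)):
  <chi_3*chi_3, chi_0> = (1/6)[1*(1)*conj(1) + 1*(1)*conj(1) + 1*(1)*conj(1) + 1*(1)*conj(1) + 1*(1)*conj(1) + 1*(1)*conj(1)]
      = (1/6)[(1) + (1) + (1) + (1) + (1) + (1)] = 6/6 = 1
  <chi_3*chi_3, chi_1> = (1/6)[1*(1)*conj(1) + 1*(1)*conj(exp(I*pi/3)) + 1*(1)*conj(exp(2*I*pi/3)) + 1*(1)*conj(-1) + 1*(1)*conj(exp(-2*I*pi/3)) + 1*(1)*conj(exp(-I*pi/3))]
      = (1/6)[(1) + (exp(-I*pi/3)) + (exp(-2*I*pi/3)) + (-1) + (exp(2*I*pi/3)) + (exp(I*pi/3))] = 0/6 = 0
  <chi_3*chi_3, chi_2> = (1/6)[1*(1)*conj(1) + 1*(1)*conj(exp(2*I*pi/3)) + 1*(1)*conj(exp(-2*I*pi/3)) + 1*(1)*conj(1) + 1*(1)*conj(exp(2*I*pi/3)) + 1*(1)*conj(exp(-2*I*pi/3))]
      = (1/6)[(1) + (exp(-2*I*pi/3)) + (exp(2*I*pi/3)) + (1) + (exp(-2*I*pi/3)) + (exp(2*I*pi/3))] = 0/6 = 0
  <chi_3*chi_3, chi_3> = (1/6)[1*(1)*conj(1) + 1*(1)*conj(-1) + 1*(1)*conj(1) + 1*(1)*conj(-1) + 1*(1)*conj(1) + 1*(1)*conj(-1)]
      = (1/6)[(1) + (-1) + (1) + (-1) + (1) + (-1)] = 0/6 = 0
  <chi_3*chi_3, chi_4> = (1/6)[1*(1)*conj(1) + 1*(1)*conj(exp(-2*I*pi/3)) + 1*(1)*conj(exp(2*I*pi/3)) + 1*(1)*conj(1) + 1*(1)*conj(exp(-2*I*pi/3)) + 1*(1)*conj(exp(2*I*pi/3))]
      = (1/6)[(1) + (exp(2*I*pi/3)) + (exp(-2*I*pi/3)) + (1) + (exp(2*I*pi/3)) + (exp(-2*I*pi/3))] = 0/6 = 0
  <chi_3*chi_3, chi_5> = (1/6)[1*(1)*conj(1) + 1*(1)*conj(exp(-I*pi/3)) + 1*(1)*conj(exp(-2*I*pi/3)) + 1*(1)*conj(-1) + 1*(1)*conj(exp(2*I*pi/3)) + 1*(1)*conj(exp(I*pi/3))]
      = (1/6)[(1) + (exp(I*pi/3)) + (exp(2*I*pi/3)) + (-1) + (exp(-2*I*pi/3)) + (exp(-I*pi/3))] = 0/6 = 0
(Exp terms are combined using exp(i*s)*conj(exp(i*t)) = exp(i*(s-t)), and sums of them are collapsed using the identity that for every m > 1 the m distinct m-th roots of unity sum to 0, e.g. 1 + exp(2*I*pi/3) + exp(-2*I*pi/3) = 0.)
Hence the multiplicities are chi_0: 1. Dimension check: dim(chi_3)*dim(chi_3) = 1*1 = 1 and sum (mult * dim) = 1*1 = 1.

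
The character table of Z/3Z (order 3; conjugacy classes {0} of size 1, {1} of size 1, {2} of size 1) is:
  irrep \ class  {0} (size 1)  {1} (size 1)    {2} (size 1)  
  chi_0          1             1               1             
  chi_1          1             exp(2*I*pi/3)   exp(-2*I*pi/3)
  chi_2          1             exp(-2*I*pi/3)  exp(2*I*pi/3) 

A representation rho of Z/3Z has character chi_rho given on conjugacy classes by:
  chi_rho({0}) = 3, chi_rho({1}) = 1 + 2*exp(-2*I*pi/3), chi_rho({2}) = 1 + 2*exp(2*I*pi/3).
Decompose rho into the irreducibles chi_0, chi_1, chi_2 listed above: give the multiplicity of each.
Multiplicities: chi_0: 1, chi_1: 0, chi_2: 2.

Details: Use <chi_rho, chi> = (1/|G|) sum_C |C| * chi_rho(C) * conj(chi(C)) with |G| = 3 for each irreducible chi in the table:
  <chi_rho, chi_0> = (1/3)[1*(3)*conj(1) + 1*(1 + 2*exp(-2*I*pi/3))*conj(1) + 1*(1 + 2*exp(2*I*pi/3))*conj(1)]
      = (1/3)[(3) + (1 + 2*exp(-2*I*pi/3)) + (1 + 2*exp(2*I*pi/3))] = 3/3 = 1
  <chi_rho, chi_1> = (1/3)[1*(3)*conj(1) + 1*(1 + 2*exp(-2*I*pi/3))*conj(exp(2*I*pi/3)) + 1*(1 + 2*exp(2*I*pi/3))*conj(exp(-2*I*pi/3))]
      = (1/3)[(3) + (exp(-2*I*pi/3) + 2*exp(2*I*pi/3)) + (2*exp(-2*I*pi/3) + exp(2*I*pi/3))] = 0/3 = 0
  <chi_rho, chi_2> = (1/3)[1*(3)*conj(1) + 1*(1 + 2*exp(-2*I*pi/3))*conj(exp(-2*I*pi/3)) + 1*(1 + 2*exp(2*I*pi/3))*conj(exp(2*I*pi/3))]
      = (1/3)[(3) + (2 + exp(2*I*pi/3)) + (2 + exp(-2*I*pi/3))] = 6/3 = 2
(Exp terms are combined using exp(i*s)*conj(exp(i*t)) = exp(i*(s-t)), and sums of them are collapsed using the identity that for every m > 1 the m distinct m-th roots of unity sum to 0, e.g. 1 + exp(2*I*pi/3) + exp(-2*I*pi/3) = 0.)
Dimension check: dim(rho) = sum (mult * dim) = 1*1 + 0*1 + 2*1 = 3 = chi_rho(e) = 3.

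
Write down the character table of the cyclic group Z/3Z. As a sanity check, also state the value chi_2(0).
Character table of Z/3Z (irreps indexed chi_0,...,chi_2 with chi_k(m) = zeta_3^(k*m), zeta_3 = exp(2*pi*i/3)):
  irrep \ class  {0} (size 1)  {1} (size 1)    {2} (size 1)  
  chi_0          1             1               1             
  chi_1          1             exp(2*I*pi/3)   exp(-2*I*pi/3)
  chi_2          1             exp(-2*I*pi/3)  exp(2*I*pi/3) 

Spot check: chi_2(0) = zeta_3^(2*0) = zeta_3^0 = 1.

Z/3Z is abelian, so all 3 irreducible complex representations are 1-dimensional. They are given by chi_k(m) = zeta_3^(k*m) for k = 0,...,2. Row orthogonality: sum_m chi_k(m) conj(chi_l(m)) = 3 * [k = l].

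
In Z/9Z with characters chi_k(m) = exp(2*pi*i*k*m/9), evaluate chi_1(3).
chi_1(3) = zeta_9^3 = exp(2*I*pi/3)

Derivation: chi_1(3) = zeta_9^(1*3) = zeta_9^3. Since zeta_9^9 = 1, this equals zeta_9^3 = exp(2*pi*i*3/9) = exp(2*I*pi/3).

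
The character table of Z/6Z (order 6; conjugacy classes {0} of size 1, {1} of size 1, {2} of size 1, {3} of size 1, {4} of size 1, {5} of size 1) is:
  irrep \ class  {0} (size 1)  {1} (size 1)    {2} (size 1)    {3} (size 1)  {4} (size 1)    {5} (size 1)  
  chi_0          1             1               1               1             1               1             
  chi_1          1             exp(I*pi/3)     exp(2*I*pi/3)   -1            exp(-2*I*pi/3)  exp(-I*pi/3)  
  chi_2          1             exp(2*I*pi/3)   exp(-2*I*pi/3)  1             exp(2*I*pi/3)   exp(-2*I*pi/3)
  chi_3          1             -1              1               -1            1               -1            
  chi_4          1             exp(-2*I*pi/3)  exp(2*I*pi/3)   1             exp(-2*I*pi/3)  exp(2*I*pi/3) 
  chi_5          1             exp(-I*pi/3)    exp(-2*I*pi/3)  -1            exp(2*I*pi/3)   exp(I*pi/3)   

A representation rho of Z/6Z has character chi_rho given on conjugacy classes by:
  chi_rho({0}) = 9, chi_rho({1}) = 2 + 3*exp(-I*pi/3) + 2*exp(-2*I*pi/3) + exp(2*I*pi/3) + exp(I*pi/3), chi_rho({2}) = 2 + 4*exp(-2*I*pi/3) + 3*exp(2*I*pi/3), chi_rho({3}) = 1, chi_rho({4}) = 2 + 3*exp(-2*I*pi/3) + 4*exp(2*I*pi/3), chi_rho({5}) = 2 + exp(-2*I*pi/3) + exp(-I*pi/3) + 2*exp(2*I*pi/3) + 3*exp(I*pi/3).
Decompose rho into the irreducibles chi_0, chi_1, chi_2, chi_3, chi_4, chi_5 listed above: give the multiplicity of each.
Multiplicities: chi_0: 2, chi_1: 1, chi_2: 1, chi_3: 0, chi_4: 2, chi_5: 3.

Proof sketch: Use <chi_rho, chi> = (1/|G|) sum_C |C| * chi_rho(C) * conj(chi(C)) with |G| = 6 for each irreducible chi in the table:
  <chi_rho, chi_0> = (1/6)[1*(9)*conj(1) + 1*(2 + 3*exp(-I*pi/3) + 2*exp(-2*I*pi/3) + exp(2*I*pi/3) + exp(I*pi/3))*conj(1) + 1*(2 + 4*exp(-2*I*pi/3) + 3*exp(2*I*pi/3))*conj(1) + 1*(1)*conj(1) + 1*(2 + 3*exp(-2*I*pi/3) + 4*exp(2*I*pi/3))*conj(1) + 1*(2 + exp(-2*I*pi/3) + exp(-I*pi/3) + 2*exp(2*I*pi/3) + 3*exp(I*pi/3))*conj(1)]
      = (1/6)[(9) + (2 + 3*exp(-I*pi/3) + 2*exp(-2*I*pi/3) + exp(2*I*pi/3) + exp(I*pi/3)) + (2 + 4*exp(-2*I*pi/3) + 3*exp(2*I*pi/3)) + (1) + (2 + 3*exp(-2*I*pi/3) + 4*exp(2*I*pi/3)) + (2 + exp(-2*I*pi/3) + exp(-I*pi/3) + 2*exp(2*I*pi/3) + 3*exp(I*pi/3))] = 12/6 = 2
  <chi_rho, chi_1> = (1/6)[1*(9)*conj(1) + 1*(2 + 3*exp(-I*pi/3) + 2*exp(-2*I*pi/3) + exp(2*I*pi/3) + exp(I*pi/3))*conj(exp(I*pi/3)) + 1*(2 + 4*exp(-2*I*pi/3) + 3*exp(2*I*pi/3))*conj(exp(2*I*pi/3)) + 1*(1)*conj(-1) + 1*(2 + 3*exp(-2*I*pi/3) + 4*exp(2*I*pi/3))*conj(exp(-2*I*pi/3)) + 1*(2 + exp(-2*I*pi/3) + exp(-I*pi/3) + 2*exp(2*I*pi/3) + 3*exp(I*pi/3))*conj(exp(-I*pi/3))]
      = (1/6)[(9) + (-1 + 3*exp(-2*I*pi/3) + 2*exp(-I*pi/3) + exp(I*pi/3)) + (3 + 2*exp(-2*I*pi/3) + 4*exp(2*I*pi/3)) + (-1) + (3 + 4*exp(-2*I*pi/3) + 2*exp(2*I*pi/3)) + (-1 + exp(-I*pi/3) + 2*exp(I*pi/3) + 3*exp(2*I*pi/3))] = 6/6 = 1
  <chi_rho, chi_2> = (1/6)[1*(9)*conj(1) + 1*(2 + 3*exp(-I*pi/3) + 2*exp(-2*I*pi/3) + exp(2*I*pi/3) + exp(I*pi/3))*conj(exp(2*I*pi/3)) + 1*(2 + 4*exp(-2*I*pi/3) + 3*exp(2*I*pi/3))*conj(exp(-2*I*pi/3)) + 1*(1)*conj(1) + 1*(2 + 3*exp(-2*I*pi/3) + 4*exp(2*I*pi/3))*conj(exp(2*I*pi/3)) + 1*(2 + exp(-2*I*pi/3) + exp(-I*pi/3) + 2*exp(2*I*pi/3) + 3*exp(I*pi/3))*conj(exp(-2*I*pi/3))]
      = (1/6)[(9) + (-2 + 2*exp(-2*I*pi/3) + exp(-I*pi/3) + 2*exp(2*I*pi/3)) + (4 + 3*exp(-2*I*pi/3) + 2*exp(2*I*pi/3)) + (1) + (4 + 2*exp(-2*I*pi/3) + 3*exp(2*I*pi/3)) + (-2 + 2*exp(-2*I*pi/3) + exp(I*pi/3) + 2*exp(2*I*pi/3))] = 6/6 = 1
  <chi_rho, chi_3> = (1/6)[1*(9)*conj(1) + 1*(2 + 3*exp(-I*pi/3) + 2*exp(-2*I*pi/3) + exp(2*I*pi/3) + exp(I*pi/3))*conj(-1) + 1*(2 + 4*exp(-2*I*pi/3) + 3*exp(2*I*pi/3))*conj(1) + 1*(1)*conj(-1) + 1*(2 + 3*exp(-2*I*pi/3) + 4*exp(2*I*pi/3))*conj(1) + 1*(2 + exp(-2*I*pi/3) + exp(-I*pi/3) + 2*exp(2*I*pi/3) + 3*exp(I*pi/3))*conj(-1)]
      = (1/6)[(9) + (-2 - exp(I*pi/3) - exp(2*I*pi/3) - 2*exp(-2*I*pi/3) - 3*exp(-I*pi/3)) + (2 + 4*exp(-2*I*pi/3) + 3*exp(2*I*pi/3)) + (-1) + (2 + 3*exp(-2*I*pi/3) + 4*exp(2*I*pi/3)) + (-2 - 3*exp(I*pi/3) - 2*exp(2*I*pi/3) - exp(-I*pi/3) - exp(-2*I*pi/3))] = 0/6 = 0
  <chi_rho, chi_4> = (1/6)[1*(9)*conj(1) + 1*(2 + 3*exp(-I*pi/3) + 2*exp(-2*I*pi/3) + exp(2*I*pi/3) + exp(I*pi/3))*conj(exp(-2*I*pi/3)) + 1*(2 + 4*exp(-2*I*pi/3) + 3*exp(2*I*pi/3))*conj(exp(2*I*pi/3)) + 1*(1)*conj(1) + 1*(2 + 3*exp(-2*I*pi/3) + 4*exp(2*I*pi/3))*conj(exp(-2*I*pi/3)) + 1*(2 + exp(-2*I*pi/3) + exp(-I*pi/3) + 2*exp(2*I*pi/3) + 3*exp(I*pi/3))*conj(exp(2*I*pi/3))]
      = (1/6)[(9) + (1 + exp(-2*I*pi/3) + 2*exp(2*I*pi/3) + 3*exp(I*pi/3)) + (3 + 2*exp(-2*I*pi/3) + 4*exp(2*I*pi/3)) + (1) + (3 + 4*exp(-2*I*pi/3) + 2*exp(2*I*pi/3)) + (1 + 3*exp(-I*pi/3) + 2*exp(-2*I*pi/3) + exp(2*I*pi/3))] = 12/6 = 2
  <chi_rho, chi_5> = (1/6)[1*(9)*conj(1) + 1*(2 + 3*exp(-I*pi/3) + 2*exp(-2*I*pi/3) + exp(2*I*pi/3) + exp(I*pi/3))*conj(exp(-I*pi/3)) + 1*(2 + 4*exp(-2*I*pi/3) + 3*exp(2*I*pi/3))*conj(exp(-2*I*pi/3)) + 1*(1)*conj(-1) + 1*(2 + 3*exp(-2*I*pi/3) + 4*exp(2*I*pi/3))*conj(exp(2*I*pi/3)) + 1*(2 + exp(-2*I*pi/3) + exp(-I*pi/3) + 2*exp(2*I*pi/3) + 3*exp(I*pi/3))*conj(exp(I*pi/3))]
      = (1/6)[(9) + (2 + 2*exp(-I*pi/3) + exp(2*I*pi/3) + 2*exp(I*pi/3)) + (4 + 3*exp(-2*I*pi/3) + 2*exp(2*I*pi/3)) + (-1) + (4 + 2*exp(-2*I*pi/3) + 3*exp(2*I*pi/3)) + (2 + 2*exp(-I*pi/3) + exp(-2*I*pi/3) + 2*exp(I*pi/3))] = 18/6 = 3
(Exp terms are combined using exp(i*s)*conj(exp(i*t)) = exp(i*(s-t)), and sums of them are collapsed using the identity that for every m > 1 the m distinct m-th roots of unity sum to 0, e.g. 1 + exp(2*I*pi/3) + exp(-2*I*pi/3) = 0.)
Dimension check: dim(rho) = sum (mult * dim) = 2*1 + 1*1 + 1*1 + 0*1 + 2*1 + 3*1 = 9 = chi_rho(e) = 9.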